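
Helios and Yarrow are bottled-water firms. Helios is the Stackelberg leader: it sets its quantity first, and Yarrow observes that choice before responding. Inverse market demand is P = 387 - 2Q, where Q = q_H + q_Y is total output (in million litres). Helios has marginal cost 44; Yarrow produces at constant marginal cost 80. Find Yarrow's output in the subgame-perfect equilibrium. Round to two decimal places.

29.38

Solve by backward induction. Given q_H, the follower Yarrow maximises π_Y = (387 - 2q_H - 2q_Y)q_Y - 80q_Y.
∂π_Y/∂q_Y = 307 - 2q_H - 4q_Y = 0 gives the reaction function q_Y = (307 - 2q_H)/4.
Helios substitutes q_Y(q_H) into its own profit: π_H = q_H(387 - 2q_H - (307 - 2q_H)/2) - 44q_H = (467/2 - q_H)q_H - 44q_H.
Leader FOC: 379/2 - 2q_H = 0, so q_H = 379/4.
Then q_Y = (307 - 2·(379/4))/4 = 235/8.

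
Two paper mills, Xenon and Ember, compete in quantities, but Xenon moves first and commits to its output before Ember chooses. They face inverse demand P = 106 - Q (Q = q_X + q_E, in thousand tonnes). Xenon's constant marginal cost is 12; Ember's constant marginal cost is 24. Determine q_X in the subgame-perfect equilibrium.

The follower Ember best-responds to any q_X: π_E = (106 - Q)q_E - 24q_E.
∂π_E/∂q_E = 82 - q_X - 2q_E = 0 gives the reaction function q_E = (82 - q_X)/2.
The leader anticipates this reaction. Substituting into P = 106 - Q gives P = 65 - (1/2)q_X, so π_X = (65 - (1/2)q_X)q_X - 12q_X.
The leader's first-order condition 53 - q_X = 0 yields q_X = 53.
Then q_E = (82 - 53)/2 = 29/2.

53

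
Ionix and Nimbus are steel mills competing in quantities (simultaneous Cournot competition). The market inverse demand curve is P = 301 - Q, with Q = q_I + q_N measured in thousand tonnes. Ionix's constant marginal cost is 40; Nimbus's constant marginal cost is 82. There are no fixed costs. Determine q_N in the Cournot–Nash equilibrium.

Ionix's profit: π_I = (301 - Q)q_I - (40q_I). Setting ∂π_I/∂q_I = 0: 261 - 2q_I - (q_N) = 0.
Nimbus's profit: π_N = (301 - Q)q_N - (82q_N). Setting ∂π_N/∂q_N = 0: 219 - 2q_N - (q_I) = 0.
Best responses: q_I = (261 - q_N)/2, q_N = (219 - q_I)/2.
Substituting one into the other gives q_I = 101 and q_N = 59.

59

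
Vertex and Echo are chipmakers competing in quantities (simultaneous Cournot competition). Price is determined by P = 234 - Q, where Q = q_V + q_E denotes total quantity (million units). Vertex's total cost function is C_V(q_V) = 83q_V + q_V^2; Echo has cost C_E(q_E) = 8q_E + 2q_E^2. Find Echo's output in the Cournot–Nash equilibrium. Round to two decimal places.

32.74

Vertex's profit: π_V = (234 - Q)q_V - (83q_V + q_V²). Setting ∂π_V/∂q_V = 0: 151 - 4q_V - (q_E) = 0.
Echo's first-order condition: 226 - 6q_E - (q_V) = 0.
Best responses: q_V = (151 - q_E)/4, q_E = (226 - q_V)/6.
Substituting one into the other gives q_V = 680/23 and q_E = 753/23.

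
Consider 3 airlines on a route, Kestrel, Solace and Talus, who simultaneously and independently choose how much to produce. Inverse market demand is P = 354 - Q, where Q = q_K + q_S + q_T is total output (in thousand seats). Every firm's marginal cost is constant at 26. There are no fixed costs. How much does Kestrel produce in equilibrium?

A representative firm's profit is π_i = q_i(354 - Q) - 26q_i.
First-order condition (treating rivals' output as given): 328 - 2q_i - Σ_{j≠i} q_j = 0.
With identical firms every q_j equals q_i, so Σ_{j≠i} q_j = 2q_i and 328 = 4q_i, giving q_i = 82.

82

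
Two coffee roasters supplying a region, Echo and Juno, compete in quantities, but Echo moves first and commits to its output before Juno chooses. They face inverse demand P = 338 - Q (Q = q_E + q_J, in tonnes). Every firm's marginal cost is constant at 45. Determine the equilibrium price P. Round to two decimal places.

118.25

The follower Juno best-responds to any q_E: π_J = (338 - Q)q_J - 45q_J.
Setting the follower's marginal profit to zero, 293 - q_E - 2q_J = 0, i.e. q_J = (293 - q_E)/2.
Echo substitutes q_J(q_E) into its own profit: π_E = q_E(338 - q_E - (293 - q_E)/2) - 45q_E = (383/2 - (1/2)q_E)q_E - 45q_E.
Leader FOC: 293/2 - q_E = 0, so q_E = 293/2.
Then q_J = (293 - 293/2)/2 = 293/4.
Total output Q = 879/4, so price P = 338 - 879/4 = 473/4.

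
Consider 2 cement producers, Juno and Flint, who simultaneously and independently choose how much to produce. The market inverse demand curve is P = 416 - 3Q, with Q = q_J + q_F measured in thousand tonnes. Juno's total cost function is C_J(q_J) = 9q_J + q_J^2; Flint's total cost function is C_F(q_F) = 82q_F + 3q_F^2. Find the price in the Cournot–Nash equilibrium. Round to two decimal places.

Juno's profit: π_J = (416 - 3Q)q_J - (9q_J + q_J²). Setting ∂π_J/∂q_J = 0: 407 - 8q_J - 3(q_F) = 0.
Flint's profit: π_F = (416 - 3Q)q_F - (82q_F + 3q_F²). Setting ∂π_F/∂q_F = 0: 334 - 12q_F - 3(q_J) = 0.
Best responses: q_J = (407 - 3q_F)/8, q_F = (334 - 3q_J)/12.
Substituting one into the other gives q_J = 1294/29 and q_F = 1451/87.
Total output Q = 61.2989, so price P = 416 - 3·61.2989 = 232.1034.

232.10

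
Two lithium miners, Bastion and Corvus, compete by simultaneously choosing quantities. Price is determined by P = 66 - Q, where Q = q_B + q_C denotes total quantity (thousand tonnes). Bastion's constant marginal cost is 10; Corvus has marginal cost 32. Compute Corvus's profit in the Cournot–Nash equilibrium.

16

Bastion's profit: π_B = (66 - Q)q_B - (10q_B). Setting ∂π_B/∂q_B = 0: 56 - 2q_B - (q_C) = 0.
Corvus's profit: π_C = (66 - Q)q_C - (32q_C). Setting ∂π_C/∂q_C = 0: 34 - 2q_C - (q_B) = 0.
Best responses: q_B = (56 - q_C)/2, q_C = (34 - q_B)/2.
Solving the pair: q_B = 26, q_C = 4.
Price P = 66 - 30 = 36.
Corvus's profit: (36 - 32)·4 = 16.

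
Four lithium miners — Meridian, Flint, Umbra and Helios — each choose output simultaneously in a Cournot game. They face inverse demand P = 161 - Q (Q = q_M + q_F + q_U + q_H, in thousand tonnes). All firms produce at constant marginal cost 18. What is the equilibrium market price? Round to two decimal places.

46.60

A representative firm's profit is π_i = q_i(161 - Q) - 18q_i.
Setting ∂π_i/∂q_i = 0 with rivals' quantities fixed: 143 - 2q_i - Σ_{j≠i} q_j = 0.
By symmetry each firm produces the same amount; substituting Σ_{j≠i} q_j = 3q_i yields q_i = 143/5.
Total output Q = 572/5, so price P = 161 - 572/5 = 233/5.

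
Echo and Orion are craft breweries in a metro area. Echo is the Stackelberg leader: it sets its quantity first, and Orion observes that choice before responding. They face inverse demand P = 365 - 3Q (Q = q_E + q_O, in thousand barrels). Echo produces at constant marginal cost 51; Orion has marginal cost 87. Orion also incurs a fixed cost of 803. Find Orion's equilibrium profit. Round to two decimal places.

Solve by backward induction. Given q_E, the follower Orion maximises π_O = (365 - 3q_E - 3q_O)q_O - 87q_O.
∂π_O/∂q_O = 278 - 3q_E - 6q_O = 0 gives the reaction function q_O = (278 - 3q_E)/6.
Echo substitutes q_O(q_E) into its own profit: π_E = q_E(365 - 3q_E - (278 - 3q_E)/2) - 51q_E = (226 - (3/2)q_E)q_E - 51q_E.
Leader FOC: 175 - 3q_E = 0, so q_E = 175/3.
Then q_O = (278 - 3·(175/3))/6 = 103/6.
Price P = 365 - 3·(151/2) = 277/2.
Orion's profit: (277/2 - 87)·(103/6) - 803 = 973/12.

81.08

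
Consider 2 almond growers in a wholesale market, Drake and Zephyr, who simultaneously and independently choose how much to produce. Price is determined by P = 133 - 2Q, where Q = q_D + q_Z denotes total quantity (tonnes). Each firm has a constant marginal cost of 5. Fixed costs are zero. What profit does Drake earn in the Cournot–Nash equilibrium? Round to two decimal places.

A representative firm's profit is π_i = q_i(133 - 2Q) - 5q_i.
Setting ∂π_i/∂q_i = 0 with rivals' quantities fixed: 128 - 4q_i - 2q_j = 0.
By symmetry each firm produces the same amount; substituting q_j = q_i yields q_i = 128/6 = 64/3.
Price P = 133 - 2·(128/3) = 143/3.
Drake's profit: (143/3 - 5)·(64/3) = 910.2222.

910.22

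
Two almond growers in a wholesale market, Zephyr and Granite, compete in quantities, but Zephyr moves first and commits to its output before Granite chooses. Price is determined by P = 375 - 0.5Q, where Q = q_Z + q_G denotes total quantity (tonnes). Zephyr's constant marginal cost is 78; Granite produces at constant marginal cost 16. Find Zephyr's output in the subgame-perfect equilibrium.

The follower Granite best-responds to any q_Z: π_G = (375 - 0.5Q)q_G - 16q_G.
∂π_G/∂q_G = 359 - (1/2)q_Z - q_G = 0 gives the reaction function q_G = (359 - (1/2)q_Z).
Zephyr substitutes q_G(q_Z) into its own profit: π_Z = q_Z(375 - (1/2)q_Z - (359 - (1/2)q_Z)/2) - 78q_Z = (391/2 - (1/4)q_Z)q_Z - 78q_Z.
The leader's first-order condition 235/2 - (1/2)q_Z = 0 yields q_Z = 235.
Then q_G = (359 - (1/2)·235) = 483/2.

235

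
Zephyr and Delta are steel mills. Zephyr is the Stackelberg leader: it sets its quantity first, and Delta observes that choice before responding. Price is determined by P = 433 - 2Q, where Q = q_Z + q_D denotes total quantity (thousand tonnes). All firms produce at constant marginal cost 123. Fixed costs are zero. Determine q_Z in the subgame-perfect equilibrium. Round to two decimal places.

Solve by backward induction. Given q_Z, the follower Delta maximises π_D = (433 - 2q_Z - 2q_D)q_D - 123q_D.
∂π_D/∂q_D = 310 - 2q_Z - 4q_D = 0 gives the reaction function q_D = (310 - 2q_Z)/4.
Zephyr substitutes q_D(q_Z) into its own profit: π_Z = q_Z(433 - 2q_Z - (310 - 2q_Z)/2) - 123q_Z = (278 - q_Z)q_Z - 123q_Z.
Maximising: ∂π_Z/∂q_Z = 155 - 2q_Z = 0, giving q_Z = 155/2.
Then q_D = (310 - 2·(155/2))/4 = 155/4.

77.50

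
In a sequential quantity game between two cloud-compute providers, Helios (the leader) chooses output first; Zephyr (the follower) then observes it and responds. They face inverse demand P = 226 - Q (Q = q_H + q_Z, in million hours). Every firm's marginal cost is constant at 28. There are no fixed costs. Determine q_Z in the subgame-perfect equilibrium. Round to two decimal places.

49.50

The follower Zephyr best-responds to any q_H: π_Z = (226 - Q)q_Z - 28q_Z.
Setting the follower's marginal profit to zero, 198 - q_H - 2q_Z = 0, i.e. q_Z = (198 - q_H)/2.
Helios substitutes q_Z(q_H) into its own profit: π_H = q_H(226 - q_H - (198 - q_H)/2) - 28q_H = (127 - (1/2)q_H)q_H - 28q_H.
Maximising: ∂π_H/∂q_H = 99 - q_H = 0, giving q_H = 99.
Then q_Z = (198 - 99)/2 = 99/2.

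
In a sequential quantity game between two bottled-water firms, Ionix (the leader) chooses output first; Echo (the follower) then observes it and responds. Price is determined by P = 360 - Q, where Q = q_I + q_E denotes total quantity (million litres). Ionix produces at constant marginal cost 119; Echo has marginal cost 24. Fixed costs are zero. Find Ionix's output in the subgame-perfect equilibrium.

Solve by backward induction. Given q_I, the follower Echo maximises π_E = (360 - q_I - q_E)q_E - 24q_E.
Setting the follower's marginal profit to zero, 336 - q_I - 2q_E = 0, i.e. q_E = (336 - q_I)/2.
The leader anticipates this reaction. Substituting into P = 360 - Q gives P = 192 - (1/2)q_I, so π_I = (192 - (1/2)q_I)q_I - 119q_I.
Maximising: ∂π_I/∂q_I = 73 - q_I = 0, giving q_I = 73.
Then q_E = (336 - 73)/2 = 263/2.

73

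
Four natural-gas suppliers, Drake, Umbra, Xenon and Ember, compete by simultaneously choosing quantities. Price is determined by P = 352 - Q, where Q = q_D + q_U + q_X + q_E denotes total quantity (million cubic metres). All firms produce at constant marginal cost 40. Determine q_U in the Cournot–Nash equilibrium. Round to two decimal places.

A representative firm's profit is π_i = q_i(352 - Q) - 40q_i.
First-order condition (treating rivals' output as given): 312 - 2q_i - Σ_{j≠i} q_j = 0.
With identical firms every q_j equals q_i, so Σ_{j≠i} q_j = 3q_i and 312 = 5q_i, giving q_i = 312/5.

62.40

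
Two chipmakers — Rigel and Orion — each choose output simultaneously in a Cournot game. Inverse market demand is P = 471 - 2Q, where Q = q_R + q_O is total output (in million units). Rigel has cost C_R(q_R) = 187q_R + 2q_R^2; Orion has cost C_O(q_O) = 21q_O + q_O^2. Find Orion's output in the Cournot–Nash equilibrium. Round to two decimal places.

68.91

Rigel's profit: π_R = (471 - 2Q)q_R - (187q_R + 2q_R²). Setting ∂π_R/∂q_R = 0: 284 - 8q_R - 2(q_O) = 0.
Orion's first-order condition: 450 - 6q_O - 2(q_R) = 0.
So q_R = (284 - 2q_O)/8 and q_O = (450 - 2q_R)/6.
Solving the pair: q_R = 201/11, q_O = 758/11.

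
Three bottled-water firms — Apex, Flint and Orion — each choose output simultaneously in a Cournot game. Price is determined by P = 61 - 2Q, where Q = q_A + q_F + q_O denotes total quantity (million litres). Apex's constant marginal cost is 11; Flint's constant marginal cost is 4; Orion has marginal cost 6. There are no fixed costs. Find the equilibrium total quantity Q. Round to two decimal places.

20.25

Apex's profit: π_A = (61 - 2Q)q_A - (11q_A). Setting ∂π_A/∂q_A = 0: 50 - 4q_A - 2(q_F + q_O) = 0.
Flint's profit: π_F = (61 - 2Q)q_F - (4q_F). Setting ∂π_F/∂q_F = 0: 57 - 4q_F - 2(q_A + q_O) = 0.
Orion's profit: π_O = (61 - 2Q)q_O - (6q_O). Setting ∂π_O/∂q_O = 0: 55 - 4q_O - 2(q_A + q_F) = 0.
Summing all 3 equations gives 162 − 8Q = 0, hence Q = 81/4.
Back-substituting: q_A = (50 − 81/2)/2 = 19/4, q_F = (57 − 81/2)/2 = 33/4, q_O = (55 − 81/2)/2 = 29/4.
Total output Q = 19/4 + 33/4 + 29/4 = 81/4.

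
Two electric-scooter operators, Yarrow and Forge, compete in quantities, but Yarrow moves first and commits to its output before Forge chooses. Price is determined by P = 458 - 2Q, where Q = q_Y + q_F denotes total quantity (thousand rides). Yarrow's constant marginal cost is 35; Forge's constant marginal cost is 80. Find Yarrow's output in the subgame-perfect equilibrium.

The follower Forge best-responds to any q_Y: π_F = (458 - 2Q)q_F - 80q_F.
∂π_F/∂q_F = 378 - 2q_Y - 4q_F = 0 gives the reaction function q_F = (378 - 2q_Y)/4.
The leader anticipates this reaction. Substituting into P = 458 - 2Q gives P = 269 - q_Y, so π_Y = (269 - q_Y)q_Y - 35q_Y.
Maximising: ∂π_Y/∂q_Y = 234 - 2q_Y = 0, giving q_Y = 117.
Then q_F = (378 - 2·117)/4 = 36.

117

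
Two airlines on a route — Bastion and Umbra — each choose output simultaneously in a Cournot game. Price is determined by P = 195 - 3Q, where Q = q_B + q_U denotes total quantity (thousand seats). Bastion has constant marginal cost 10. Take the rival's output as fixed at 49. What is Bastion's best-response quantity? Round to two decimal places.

6.33

With the rival's output fixed at 49, Bastion's profit is π_B = (195 - 3·49 - 3q_B)q_B - (10q_B) = (48 - 3q_B)q_B - (10q_B).
∂π_B/∂q_B = 38 - 6q_B = 0, so q_B = 19/3.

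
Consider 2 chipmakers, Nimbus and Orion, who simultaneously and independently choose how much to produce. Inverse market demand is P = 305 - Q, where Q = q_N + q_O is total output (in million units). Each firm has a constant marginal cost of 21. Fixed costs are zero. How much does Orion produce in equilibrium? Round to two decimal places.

94.67

Each firm earns π_i = (305 - Q)q_i - 21q_i.
First-order condition (treating rivals' output as given): 284 - 2q_i - q_j = 0.
By symmetry each firm produces the same amount; substituting q_j = q_i yields q_i = 284/3.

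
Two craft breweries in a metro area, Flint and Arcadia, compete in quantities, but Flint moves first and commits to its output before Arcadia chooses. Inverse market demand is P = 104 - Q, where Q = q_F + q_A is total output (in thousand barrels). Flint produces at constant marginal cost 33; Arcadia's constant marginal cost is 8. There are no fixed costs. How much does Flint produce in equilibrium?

Solve by backward induction. Given q_F, the follower Arcadia maximises π_A = (104 - q_F - q_A)q_A - 8q_A.
Setting the follower's marginal profit to zero, 96 - q_F - 2q_A = 0, i.e. q_A = (96 - q_F)/2.
Flint substitutes q_A(q_F) into its own profit: π_F = q_F(104 - q_F - (96 - q_F)/2) - 33q_F = (56 - (1/2)q_F)q_F - 33q_F.
Maximising: ∂π_F/∂q_F = 23 - q_F = 0, giving q_F = 23.
Then q_A = (96 - 23)/2 = 73/2.

23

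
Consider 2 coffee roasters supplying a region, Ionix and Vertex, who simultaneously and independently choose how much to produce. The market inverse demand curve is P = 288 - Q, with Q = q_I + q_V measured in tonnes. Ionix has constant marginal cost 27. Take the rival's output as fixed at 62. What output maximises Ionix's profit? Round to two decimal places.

99.50

With the rival's output fixed at 62, Ionix's profit is π_I = (288 - 62 - q_I)q_I - (27q_I) = (226 - q_I)q_I - (27q_I).
∂π_I/∂q_I = 199 - 2q_I = 0, so q_I = 199/2.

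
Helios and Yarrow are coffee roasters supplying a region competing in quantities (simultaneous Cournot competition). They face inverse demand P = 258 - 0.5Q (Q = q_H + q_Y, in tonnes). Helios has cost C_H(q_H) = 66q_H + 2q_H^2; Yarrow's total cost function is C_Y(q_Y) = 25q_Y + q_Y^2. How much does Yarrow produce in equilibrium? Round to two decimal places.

72.47

Helios's profit: π_H = (258 - 0.5Q)q_H - (66q_H + 2q_H²). Setting ∂π_H/∂q_H = 0: 192 - 5q_H - (1/2)(q_Y) = 0.
Yarrow's profit: π_Y = (258 - 0.5Q)q_Y - (25q_Y + q_Y²). Setting ∂π_Y/∂q_Y = 0: 233 - 3q_Y - (1/2)(q_H) = 0.
Rearranging gives the reaction functions q_H = (192 - (1/2)q_Y)/5 and q_Y = (233 - (1/2)q_H)/3.
Substituting one into the other gives q_H = 1838/59 and q_Y = 72.4746.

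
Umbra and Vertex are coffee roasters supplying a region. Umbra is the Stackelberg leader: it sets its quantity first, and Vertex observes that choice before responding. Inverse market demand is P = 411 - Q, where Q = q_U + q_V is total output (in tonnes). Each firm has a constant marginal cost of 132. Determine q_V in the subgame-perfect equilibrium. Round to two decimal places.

69.75

The follower Vertex best-responds to any q_U: π_V = (411 - Q)q_V - 132q_V.
Setting the follower's marginal profit to zero, 279 - q_U - 2q_V = 0, i.e. q_V = (279 - q_U)/2.
The leader anticipates this reaction. Substituting into P = 411 - Q gives P = 543/2 - (1/2)q_U, so π_U = (543/2 - (1/2)q_U)q_U - 132q_U.
The leader's first-order condition 279/2 - q_U = 0 yields q_U = 279/2.
Then q_V = (279 - 279/2)/2 = 279/4.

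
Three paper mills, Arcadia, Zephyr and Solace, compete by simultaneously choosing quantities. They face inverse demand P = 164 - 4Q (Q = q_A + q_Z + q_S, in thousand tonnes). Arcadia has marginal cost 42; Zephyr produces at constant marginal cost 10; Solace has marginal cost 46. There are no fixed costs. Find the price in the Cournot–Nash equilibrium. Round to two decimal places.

65.50

Arcadia's profit: π_A = (164 - 4Q)q_A - (42q_A). Setting ∂π_A/∂q_A = 0: 122 - 8q_A - 4(q_Z + q_S) = 0.
Zephyr's profit: π_Z = (164 - 4Q)q_Z - (10q_Z). Setting ∂π_Z/∂q_Z = 0: 154 - 8q_Z - 4(q_A + q_S) = 0.
Solace's profit: π_S = (164 - 4Q)q_S - (46q_S). Setting ∂π_S/∂q_S = 0: 118 - 8q_S - 4(q_A + q_Z) = 0.
Adding the 3 conditions: 394 − 8Q − 8Q = 0, i.e. Q = 197/8.
Back-substituting: q_A = (122 − 197/2)/4 = 47/8, q_Z = (154 − 197/2)/4 = 111/8, q_S = (118 − 197/2)/4 = 39/8.
Total output Q = 197/8, so price P = 164 - 4·(197/8) = 131/2.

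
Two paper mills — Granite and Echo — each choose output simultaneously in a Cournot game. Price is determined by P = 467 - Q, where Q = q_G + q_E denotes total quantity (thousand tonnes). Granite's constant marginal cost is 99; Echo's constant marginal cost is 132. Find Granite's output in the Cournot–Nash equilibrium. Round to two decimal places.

Granite's profit: π_G = (467 - Q)q_G - (99q_G). Setting ∂π_G/∂q_G = 0: 368 - 2q_G - (q_E) = 0.
Echo's profit: π_E = (467 - Q)q_E - (132q_E). Setting ∂π_E/∂q_E = 0: 335 - 2q_E - (q_G) = 0.
Rearranging gives the reaction functions q_G = (368 - q_E)/2 and q_E = (335 - q_G)/2.
Substituting one into the other gives q_G = 401/3 and q_E = 302/3.

133.67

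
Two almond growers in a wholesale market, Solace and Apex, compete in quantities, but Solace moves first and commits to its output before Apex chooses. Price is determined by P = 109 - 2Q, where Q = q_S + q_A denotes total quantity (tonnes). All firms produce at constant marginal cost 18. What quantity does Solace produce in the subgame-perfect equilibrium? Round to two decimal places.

Solve by backward induction. Given q_S, the follower Apex maximises π_A = (109 - 2q_S - 2q_A)q_A - 18q_A.
Setting the follower's marginal profit to zero, 91 - 2q_S - 4q_A = 0, i.e. q_A = (91 - 2q_S)/4.
Solace substitutes q_A(q_S) into its own profit: π_S = q_S(109 - 2q_S - (91 - 2q_S)/2) - 18q_S = (127/2 - q_S)q_S - 18q_S.
Leader FOC: 91/2 - 2q_S = 0, so q_S = 91/4.
Then q_A = (91 - 2·(91/4))/4 = 91/8.

22.75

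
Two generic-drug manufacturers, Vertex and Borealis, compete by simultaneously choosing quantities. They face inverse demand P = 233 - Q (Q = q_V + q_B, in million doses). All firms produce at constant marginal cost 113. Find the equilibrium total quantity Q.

A representative firm's profit is π_i = q_i(233 - Q) - 113q_i.
Setting ∂π_i/∂q_i = 0 with rivals' quantities fixed: 120 - 2q_i - q_j = 0.
With identical firms every q_j equals q_i, so q_j = q_i and 120 = 3q_i, giving q_i = 40.
Total output Q = 40 + 40 = 80.

80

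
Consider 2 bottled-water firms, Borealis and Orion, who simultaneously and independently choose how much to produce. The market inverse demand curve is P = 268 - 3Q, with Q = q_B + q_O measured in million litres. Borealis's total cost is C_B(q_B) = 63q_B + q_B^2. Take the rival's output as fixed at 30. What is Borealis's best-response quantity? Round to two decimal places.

14.38

With the rival's output fixed at 30, Borealis's profit is π_B = (268 - 3·30 - 3q_B)q_B - (63q_B + q_B²) = (178 - 3q_B)q_B - (63q_B + q_B²).
∂π_B/∂q_B = 115 - 8q_B = 0, so q_B = 115/8.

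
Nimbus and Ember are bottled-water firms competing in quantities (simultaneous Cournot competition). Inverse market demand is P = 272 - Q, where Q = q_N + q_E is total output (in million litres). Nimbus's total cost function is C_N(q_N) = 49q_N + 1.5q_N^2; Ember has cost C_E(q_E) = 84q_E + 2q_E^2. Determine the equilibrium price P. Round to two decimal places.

Nimbus's profit: π_N = (272 - Q)q_N - (49q_N + (3/2)q_N²). Setting ∂π_N/∂q_N = 0: 223 - 5q_N - (q_E) = 0.
Ember's first-order condition: 188 - 6q_E - (q_N) = 0.
Best responses: q_N = (223 - q_E)/5, q_E = (188 - q_N)/6.
Solving the pair: q_N = 1150/29, q_E = 717/29.
Total output Q = 1867/29, so price P = 272 - 1867/29 = 207.6207.

207.62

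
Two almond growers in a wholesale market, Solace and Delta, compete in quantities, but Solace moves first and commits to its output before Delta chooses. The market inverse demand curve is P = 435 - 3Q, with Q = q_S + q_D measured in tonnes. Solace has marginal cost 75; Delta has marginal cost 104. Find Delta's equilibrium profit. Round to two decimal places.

Solve by backward induction. Given q_S, the follower Delta maximises π_D = (435 - 3q_S - 3q_D)q_D - 104q_D.
∂π_D/∂q_D = 331 - 3q_S - 6q_D = 0 gives the reaction function q_D = (331 - 3q_S)/6.
Solace substitutes q_D(q_S) into its own profit: π_S = q_S(435 - 3q_S - (331 - 3q_S)/2) - 75q_S = (539/2 - (3/2)q_S)q_S - 75q_S.
Maximising: ∂π_S/∂q_S = 389/2 - 3q_S = 0, giving q_S = 389/6.
Then q_D = (331 - 3·(389/6))/6 = 91/4.
Price P = 435 - 3·(1051/12) = 689/4.
Delta's profit: (689/4 - 104)·(91/4) = 1552.6875.

1552.69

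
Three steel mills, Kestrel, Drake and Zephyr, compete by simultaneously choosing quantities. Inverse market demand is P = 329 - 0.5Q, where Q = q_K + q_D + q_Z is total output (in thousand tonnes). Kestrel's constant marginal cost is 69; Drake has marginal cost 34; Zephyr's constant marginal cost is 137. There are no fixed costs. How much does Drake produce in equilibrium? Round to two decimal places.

Kestrel's profit: π_K = (329 - 0.5Q)q_K - (69q_K). Setting ∂π_K/∂q_K = 0: 260 - q_K - (1/2)(q_D + q_Z) = 0.
Drake's profit: π_D = (329 - 0.5Q)q_D - (34q_D). Setting ∂π_D/∂q_D = 0: 295 - q_D - (1/2)(q_K + q_Z) = 0.
Zephyr's profit: π_Z = (329 - 0.5Q)q_Z - (137q_Z). Setting ∂π_Z/∂q_Z = 0: 192 - q_Z - (1/2)(q_K + q_D) = 0.
Adding the 3 first-order conditions: 747 − 2Q = 0, so Q = 747/2.
Back-substituting: q_K = (260 − 747/4)/(1/2) = 293/2, q_D = (295 − 747/4)/(1/2) = 433/2, q_Z = (192 − 747/4)/(1/2) = 21/2.

216.50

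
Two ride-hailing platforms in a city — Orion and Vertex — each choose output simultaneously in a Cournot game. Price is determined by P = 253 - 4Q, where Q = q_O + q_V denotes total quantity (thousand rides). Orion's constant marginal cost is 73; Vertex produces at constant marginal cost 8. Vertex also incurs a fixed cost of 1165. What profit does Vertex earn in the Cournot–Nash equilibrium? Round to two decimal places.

1504.44

Orion's profit: π_O = (253 - 4Q)q_O - (73q_O). Setting ∂π_O/∂q_O = 0: 180 - 8q_O - 4(q_V) = 0.
Vertex's first-order condition: 245 - 8q_V - 4(q_O) = 0.
Best responses: q_O = (180 - 4q_V)/8, q_V = (245 - 4q_O)/8.
Substituting one into the other gives q_O = 115/12 and q_V = 155/6.
Price P = 253 - 4·(425/12) = 334/3.
Vertex's profit: (334/3 - 8)·(155/6) - 1165 = 1504.4444.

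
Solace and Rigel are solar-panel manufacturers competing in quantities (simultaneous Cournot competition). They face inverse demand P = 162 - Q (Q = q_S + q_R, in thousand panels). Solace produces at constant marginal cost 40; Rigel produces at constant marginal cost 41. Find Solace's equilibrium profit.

Solace's profit: π_S = (162 - Q)q_S - (40q_S). Setting ∂π_S/∂q_S = 0: 122 - 2q_S - (q_R) = 0.
Rigel's first-order condition: 121 - 2q_R - (q_S) = 0.
So q_S = (122 - q_R)/2 and q_R = (121 - q_S)/2.
Solving the pair: q_S = 41, q_R = 40.
Price P = 162 - 81 = 81.
Solace's profit: (81 - 40)·41 = 1681.

1681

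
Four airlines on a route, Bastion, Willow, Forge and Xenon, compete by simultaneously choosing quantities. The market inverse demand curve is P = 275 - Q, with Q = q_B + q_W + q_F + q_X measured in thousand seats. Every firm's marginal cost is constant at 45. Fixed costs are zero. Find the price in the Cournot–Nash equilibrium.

91

Each firm earns π_i = (275 - Q)q_i - 45q_i.
Setting ∂π_i/∂q_i = 0 with rivals' quantities fixed: 230 - 2q_i - Σ_{j≠i} q_j = 0.
With identical firms every q_j equals q_i, so Σ_{j≠i} q_j = 3q_i and 230 = 5q_i, giving q_i = 46.
Total output Q = 184, so price P = 275 - 184 = 91.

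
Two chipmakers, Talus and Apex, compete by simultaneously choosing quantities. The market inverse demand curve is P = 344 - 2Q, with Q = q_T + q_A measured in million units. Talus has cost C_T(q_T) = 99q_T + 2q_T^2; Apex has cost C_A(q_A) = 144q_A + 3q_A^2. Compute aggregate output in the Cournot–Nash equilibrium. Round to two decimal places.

Talus's profit: π_T = (344 - 2Q)q_T - (99q_T + 2q_T²). Setting ∂π_T/∂q_T = 0: 245 - 8q_T - 2(q_A) = 0.
Apex's first-order condition: 200 - 10q_A - 2(q_T) = 0.
Rearranging gives the reaction functions q_T = (245 - 2q_A)/8 and q_A = (200 - 2q_T)/10.
Substituting one into the other gives q_T = 1025/38 and q_A = 555/38.
Total output Q = 1025/38 + 555/38 = 790/19.

41.58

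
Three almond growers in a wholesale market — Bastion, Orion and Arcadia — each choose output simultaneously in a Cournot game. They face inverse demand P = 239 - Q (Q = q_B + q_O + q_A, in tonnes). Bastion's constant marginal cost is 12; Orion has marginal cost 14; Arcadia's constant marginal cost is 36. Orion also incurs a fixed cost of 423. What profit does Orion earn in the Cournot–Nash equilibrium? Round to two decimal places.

3328.56

Bastion's profit: π_B = (239 - Q)q_B - (12q_B). Setting ∂π_B/∂q_B = 0: 227 - 2q_B - (q_O + q_A) = 0.
Orion's first-order condition: 225 - 2q_O - (q_B + q_A) = 0.
Arcadia's profit: π_A = (239 - Q)q_A - (36q_A). Setting ∂π_A/∂q_A = 0: 203 - 2q_A - (q_B + q_O) = 0.
Summing all 3 equations gives 655 − 4Q = 0, hence Q = 655/4.
Back-substituting: q_B = (227 − 655/4) = 253/4, q_O = (225 − 655/4) = 245/4, q_A = (203 − 655/4) = 157/4.
Price P = 239 - 655/4 = 301/4.
Orion's profit: (301/4 - 14)·(245/4) - 423 = 3328.5625.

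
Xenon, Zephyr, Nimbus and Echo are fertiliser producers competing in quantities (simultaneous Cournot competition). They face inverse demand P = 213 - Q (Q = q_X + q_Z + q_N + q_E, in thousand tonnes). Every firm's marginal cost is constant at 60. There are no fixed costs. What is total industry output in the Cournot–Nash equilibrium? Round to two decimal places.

122.40

Each firm earns π_i = (213 - Q)q_i - 60q_i.
First-order condition (treating rivals' output as given): 153 - 2q_i - Σ_{j≠i} q_j = 0.
With identical firms every q_j equals q_i, so Σ_{j≠i} q_j = 3q_i and 153 = 5q_i, giving q_i = 153/5.
Total output Q = 153/5 + 153/5 + 153/5 + 153/5 = 612/5.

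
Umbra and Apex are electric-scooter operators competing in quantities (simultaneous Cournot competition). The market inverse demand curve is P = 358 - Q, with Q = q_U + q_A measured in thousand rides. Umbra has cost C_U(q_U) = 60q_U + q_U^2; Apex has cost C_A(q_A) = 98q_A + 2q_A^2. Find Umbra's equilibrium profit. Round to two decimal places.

Umbra's profit: π_U = (358 - Q)q_U - (60q_U + q_U²). Setting ∂π_U/∂q_U = 0: 298 - 4q_U - (q_A) = 0.
Apex's profit: π_A = (358 - Q)q_A - (98q_A + 2q_A²). Setting ∂π_A/∂q_A = 0: 260 - 6q_A - (q_U) = 0.
Rearranging gives the reaction functions q_U = (298 - q_A)/4 and q_A = (260 - q_U)/6.
Substituting one into the other gives q_U = 1528/23 and q_A = 742/23.
Price P = 358 - 98.6957 = 259.3043.
Umbra's profit: 259.3043·(1528/23) - 60·(1528/23) - (1528/23)² = 8827.1607.

8827.16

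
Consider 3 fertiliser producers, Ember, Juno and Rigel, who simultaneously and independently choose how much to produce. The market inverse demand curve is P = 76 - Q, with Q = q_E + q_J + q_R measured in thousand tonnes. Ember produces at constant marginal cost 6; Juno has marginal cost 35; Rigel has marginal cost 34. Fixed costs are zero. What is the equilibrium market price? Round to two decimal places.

37.75

Ember's profit: π_E = (76 - Q)q_E - (6q_E). Setting ∂π_E/∂q_E = 0: 70 - 2q_E - (q_J + q_R) = 0.
Juno's first-order condition: 41 - 2q_J - (q_E + q_R) = 0.
Rigel's first-order condition: 42 - 2q_R - (q_E + q_J) = 0.
Adding the 3 first-order conditions: 153 − 4Q = 0, so Q = 153/4.
Back-substituting: q_E = (70 − 153/4) = 127/4, q_J = (41 − 153/4) = 11/4, q_R = (42 − 153/4) = 15/4.
Total output Q = 153/4, so price P = 76 - 153/4 = 151/4.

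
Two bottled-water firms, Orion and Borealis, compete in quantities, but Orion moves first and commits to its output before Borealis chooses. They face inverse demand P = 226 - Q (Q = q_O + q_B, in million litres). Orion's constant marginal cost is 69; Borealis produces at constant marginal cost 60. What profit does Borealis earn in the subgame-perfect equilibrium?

2116

Solve by backward induction. Given q_O, the follower Borealis maximises π_B = (226 - q_O - q_B)q_B - 60q_B.
∂π_B/∂q_B = 166 - q_O - 2q_B = 0 gives the reaction function q_B = (166 - q_O)/2.
Orion substitutes q_B(q_O) into its own profit: π_O = q_O(226 - q_O - (166 - q_O)/2) - 69q_O = (143 - (1/2)q_O)q_O - 69q_O.
Maximising: ∂π_O/∂q_O = 74 - q_O = 0, giving q_O = 74.
Then q_B = (166 - 74)/2 = 46.
Price P = 226 - 120 = 106.
Borealis's profit: (106 - 60)·46 = 2116.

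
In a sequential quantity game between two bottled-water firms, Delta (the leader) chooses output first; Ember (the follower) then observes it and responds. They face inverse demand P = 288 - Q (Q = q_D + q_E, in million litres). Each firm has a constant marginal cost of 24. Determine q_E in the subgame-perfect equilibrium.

Solve by backward induction. Given q_D, the follower Ember maximises π_E = (288 - q_D - q_E)q_E - 24q_E.
Follower FOC: 264 - q_D - 2q_E = 0, so q_E(q_D) = (264 - q_D)/2.
Delta substitutes q_E(q_D) into its own profit: π_D = q_D(288 - q_D - (264 - q_D)/2) - 24q_D = (156 - (1/2)q_D)q_D - 24q_D.
Maximising: ∂π_D/∂q_D = 132 - q_D = 0, giving q_D = 132.
Then q_E = (264 - 132)/2 = 66.

66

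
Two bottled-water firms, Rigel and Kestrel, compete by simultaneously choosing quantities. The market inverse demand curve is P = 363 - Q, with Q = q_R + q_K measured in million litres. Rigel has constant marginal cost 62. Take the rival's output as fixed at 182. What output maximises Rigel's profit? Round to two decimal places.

With the rival's output fixed at 182, Rigel's profit is π_R = (363 - 182 - q_R)q_R - (62q_R) = (181 - q_R)q_R - (62q_R).
∂π_R/∂q_R = 119 - 2q_R = 0, so q_R = 119/2.

59.50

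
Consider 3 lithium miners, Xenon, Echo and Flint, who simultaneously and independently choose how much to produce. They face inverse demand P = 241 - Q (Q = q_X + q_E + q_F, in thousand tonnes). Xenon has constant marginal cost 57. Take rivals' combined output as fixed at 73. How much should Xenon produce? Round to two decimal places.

With rivals' combined output fixed at 73, Xenon's profit is π_X = (241 - 73 - q_X)q_X - (57q_X) = (168 - q_X)q_X - (57q_X).
∂π_X/∂q_X = 111 - 2q_X = 0, so q_X = 111/2.

55.50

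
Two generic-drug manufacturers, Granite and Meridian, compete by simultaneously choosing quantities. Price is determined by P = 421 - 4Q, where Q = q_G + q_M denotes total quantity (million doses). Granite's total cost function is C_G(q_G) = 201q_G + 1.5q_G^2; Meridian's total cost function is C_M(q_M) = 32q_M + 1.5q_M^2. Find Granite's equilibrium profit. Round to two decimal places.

Granite's profit: π_G = (421 - 4Q)q_G - (201q_G + (3/2)q_G²). Setting ∂π_G/∂q_G = 0: 220 - 11q_G - 4(q_M) = 0.
Meridian's first-order condition: 389 - 11q_M - 4(q_G) = 0.
Rearranging gives the reaction functions q_G = (220 - 4q_M)/11 and q_M = (389 - 4q_G)/11.
Substituting one into the other gives q_G = 288/35 and q_M = 1133/35.
Price P = 421 - 4·(203/5) = 1293/5.
Granite's profit: (1293/5)·(288/35) - 201·(288/35) - (3/2)(288/35)² = 372.4016.

372.40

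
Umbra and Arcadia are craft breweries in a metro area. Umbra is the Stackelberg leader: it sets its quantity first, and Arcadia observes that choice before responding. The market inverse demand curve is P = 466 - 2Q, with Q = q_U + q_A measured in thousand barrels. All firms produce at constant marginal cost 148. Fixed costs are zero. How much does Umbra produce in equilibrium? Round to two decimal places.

79.50

The follower Arcadia best-responds to any q_U: π_A = (466 - 2Q)q_A - 148q_A.
∂π_A/∂q_A = 318 - 2q_U - 4q_A = 0 gives the reaction function q_A = (318 - 2q_U)/4.
Umbra substitutes q_A(q_U) into its own profit: π_U = q_U(466 - 2q_U - (318 - 2q_U)/2) - 148q_U = (307 - q_U)q_U - 148q_U.
Leader FOC: 159 - 2q_U = 0, so q_U = 159/2.
Then q_A = (318 - 2·(159/2))/4 = 159/4.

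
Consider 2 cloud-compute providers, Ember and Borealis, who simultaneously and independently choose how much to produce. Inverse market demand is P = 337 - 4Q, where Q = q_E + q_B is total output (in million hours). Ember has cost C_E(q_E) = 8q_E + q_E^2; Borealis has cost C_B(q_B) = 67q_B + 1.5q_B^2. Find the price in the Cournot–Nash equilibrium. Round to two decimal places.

170.06

Ember's profit: π_E = (337 - 4Q)q_E - (8q_E + q_E²). Setting ∂π_E/∂q_E = 0: 329 - 10q_E - 4(q_B) = 0.
Borealis's profit: π_B = (337 - 4Q)q_B - (67q_B + (3/2)q_B²). Setting ∂π_B/∂q_B = 0: 270 - 11q_B - 4(q_E) = 0.
Best responses: q_E = (329 - 4q_B)/10, q_B = (270 - 4q_E)/11.
Substituting one into the other gives q_E = 27.0106 and q_B = 692/47.
Total output Q = 41.7340, so price P = 337 - 4·41.7340 = 170.0638.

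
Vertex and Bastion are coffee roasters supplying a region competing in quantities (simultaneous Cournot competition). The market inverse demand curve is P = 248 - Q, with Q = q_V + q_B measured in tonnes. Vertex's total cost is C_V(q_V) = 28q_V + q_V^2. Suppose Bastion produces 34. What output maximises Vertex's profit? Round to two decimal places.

With the rival's output fixed at 34, Vertex's profit is π_V = (248 - 34 - q_V)q_V - (28q_V + q_V²) = (214 - q_V)q_V - (28q_V + q_V²).
∂π_V/∂q_V = 186 - 4q_V = 0, so q_V = 93/2.

46.50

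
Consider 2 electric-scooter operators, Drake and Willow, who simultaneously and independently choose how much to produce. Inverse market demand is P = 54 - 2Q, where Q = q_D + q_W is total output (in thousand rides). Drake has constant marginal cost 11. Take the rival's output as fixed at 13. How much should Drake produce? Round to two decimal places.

4.25

With the rival's output fixed at 13, Drake's profit is π_D = (54 - 2·13 - 2q_D)q_D - (11q_D) = (28 - 2q_D)q_D - (11q_D).
∂π_D/∂q_D = 17 - 4q_D = 0, so q_D = 17/4.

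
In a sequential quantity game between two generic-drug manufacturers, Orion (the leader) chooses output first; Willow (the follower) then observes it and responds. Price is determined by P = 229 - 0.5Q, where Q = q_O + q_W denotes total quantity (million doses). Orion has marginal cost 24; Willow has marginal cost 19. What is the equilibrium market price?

74

The follower Willow best-responds to any q_O: π_W = (229 - 0.5Q)q_W - 19q_W.
Setting the follower's marginal profit to zero, 210 - (1/2)q_O - q_W = 0, i.e. q_W = (210 - (1/2)q_O).
The leader anticipates this reaction. Substituting into P = 229 - 0.5Q gives P = 124 - (1/4)q_O, so π_O = (124 - (1/4)q_O)q_O - 24q_O.
Leader FOC: 100 - (1/2)q_O = 0, so q_O = 200.
Then q_W = (210 - (1/2)·200) = 110.
Total output Q = 310, so price P = 229 - (1/2)·310 = 74.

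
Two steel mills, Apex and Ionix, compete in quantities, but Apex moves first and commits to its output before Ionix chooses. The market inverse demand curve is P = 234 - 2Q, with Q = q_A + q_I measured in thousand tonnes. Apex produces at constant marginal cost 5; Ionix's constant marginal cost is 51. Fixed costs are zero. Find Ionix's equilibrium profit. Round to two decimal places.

258.78

Solve by backward induction. Given q_A, the follower Ionix maximises π_I = (234 - 2q_A - 2q_I)q_I - 51q_I.
Setting the follower's marginal profit to zero, 183 - 2q_A - 4q_I = 0, i.e. q_I = (183 - 2q_A)/4.
The leader anticipates this reaction. Substituting into P = 234 - 2Q gives P = 285/2 - q_A, so π_A = (285/2 - q_A)q_A - 5q_A.
Leader FOC: 275/2 - 2q_A = 0, so q_A = 275/4.
Then q_I = (183 - 2·(275/4))/4 = 91/8.
Price P = 234 - 2·(641/8) = 295/4.
Ionix's profit: (295/4 - 51)·(91/8) = 258.7813.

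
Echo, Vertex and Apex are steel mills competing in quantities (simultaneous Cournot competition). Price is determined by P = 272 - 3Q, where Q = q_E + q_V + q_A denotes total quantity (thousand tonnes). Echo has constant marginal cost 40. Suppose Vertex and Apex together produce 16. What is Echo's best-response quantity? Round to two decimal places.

30.67

With rivals' combined output fixed at 16, Echo's profit is π_E = (272 - 3·16 - 3q_E)q_E - (40q_E) = (224 - 3q_E)q_E - (40q_E).
∂π_E/∂q_E = 184 - 6q_E = 0, so q_E = 92/3.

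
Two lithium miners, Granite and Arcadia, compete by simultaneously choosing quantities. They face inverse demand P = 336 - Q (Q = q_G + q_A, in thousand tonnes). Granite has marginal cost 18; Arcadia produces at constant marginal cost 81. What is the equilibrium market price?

145

Granite's profit: π_G = (336 - Q)q_G - (18q_G). Setting ∂π_G/∂q_G = 0: 318 - 2q_G - (q_A) = 0.
Arcadia's first-order condition: 255 - 2q_A - (q_G) = 0.
Best responses: q_G = (318 - q_A)/2, q_A = (255 - q_G)/2.
Substituting one into the other gives q_G = 127 and q_A = 64.
Total output Q = 191, so price P = 336 - 191 = 145.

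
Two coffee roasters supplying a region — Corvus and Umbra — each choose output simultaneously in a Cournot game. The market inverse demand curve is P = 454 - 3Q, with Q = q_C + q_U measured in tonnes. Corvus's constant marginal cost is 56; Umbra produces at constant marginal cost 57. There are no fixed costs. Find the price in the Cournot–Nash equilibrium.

189

Corvus's profit: π_C = (454 - 3Q)q_C - (56q_C). Setting ∂π_C/∂q_C = 0: 398 - 6q_C - 3(q_U) = 0.
Umbra's first-order condition: 397 - 6q_U - 3(q_C) = 0.
Rearranging gives the reaction functions q_C = (398 - 3q_U)/6 and q_U = (397 - 3q_C)/6.
Solving the pair: q_C = 133/3, q_U = 44.
Total output Q = 265/3, so price P = 454 - 3·(265/3) = 189.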